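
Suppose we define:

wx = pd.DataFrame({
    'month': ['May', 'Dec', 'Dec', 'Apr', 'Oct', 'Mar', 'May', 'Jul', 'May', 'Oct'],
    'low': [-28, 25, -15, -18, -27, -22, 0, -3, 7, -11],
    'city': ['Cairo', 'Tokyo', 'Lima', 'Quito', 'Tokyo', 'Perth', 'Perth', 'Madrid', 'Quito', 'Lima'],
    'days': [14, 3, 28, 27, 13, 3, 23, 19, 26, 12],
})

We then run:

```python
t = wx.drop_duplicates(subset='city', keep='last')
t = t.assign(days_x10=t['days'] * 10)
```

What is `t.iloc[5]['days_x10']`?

120

drop duplicate city (keep=last):
  month  low    city  days
0   May  -28   Cairo    14
4   Oct  -27   Tokyo    13
6   May    0   Perth    23
7   Jul   -3  Madrid    19
8   May    7   Quito    26
9   Oct  -11    Lima    12
add column days_x10 = t['days'] * 10:
  month  low    city  days  days_x10
0   May  -28   Cairo    14       140
4   Oct  -27   Tokyo    13       130
6   May    0   Perth    23       230
7   Jul   -3  Madrid    19       190
8   May    7   Quito    26       260
9   Oct  -11    Lima    12       120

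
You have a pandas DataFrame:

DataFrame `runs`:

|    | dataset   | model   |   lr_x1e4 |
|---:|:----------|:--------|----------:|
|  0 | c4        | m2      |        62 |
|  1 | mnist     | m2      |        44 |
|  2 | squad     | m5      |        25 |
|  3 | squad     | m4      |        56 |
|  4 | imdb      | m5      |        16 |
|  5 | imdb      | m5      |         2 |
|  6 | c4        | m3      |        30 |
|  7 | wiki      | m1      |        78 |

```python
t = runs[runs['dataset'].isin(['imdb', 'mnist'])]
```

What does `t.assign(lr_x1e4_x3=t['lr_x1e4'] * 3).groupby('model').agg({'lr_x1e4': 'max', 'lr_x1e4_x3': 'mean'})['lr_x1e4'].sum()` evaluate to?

60

filter rows where dataset in ['imdb', 'mnist']:
  dataset model  lr_x1e4
1   mnist    m2       44
4    imdb    m5       16
5    imdb    m5        2
add column lr_x1e4_x3 = t['lr_x1e4'] * 3:
  dataset model  lr_x1e4  lr_x1e4_x3
1   mnist    m2       44         132
4    imdb    m5       16          48
5    imdb    m5        2           6
group by model: max(lr_x1e4), mean(lr_x1e4_x3):
       lr_x1e4  lr_x1e4_x3
model                     
m2          44       132.0
m5          16        27.0
The sum of column 'lr_x1e4' is 60.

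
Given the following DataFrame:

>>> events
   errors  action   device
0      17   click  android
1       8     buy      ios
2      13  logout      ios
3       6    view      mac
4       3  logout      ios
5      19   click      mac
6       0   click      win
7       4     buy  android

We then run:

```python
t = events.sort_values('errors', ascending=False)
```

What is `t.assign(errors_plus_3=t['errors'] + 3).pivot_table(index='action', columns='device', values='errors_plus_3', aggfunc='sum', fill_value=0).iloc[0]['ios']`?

sort by errors descending:
   errors  action   device
5      19   click      mac
0      17   click  android
2      13  logout      ios
1       8     buy      ios
3       6    view      mac
7       4     buy  android
4       3  logout      ios
6       0   click      win
add column errors_plus_3 = t['errors'] + 3:
   errors  action   device  errors_plus_3
5      19   click      mac             22
0      17   click  android             20
2      13  logout      ios             16
1       8     buy      ios             11
3       6    view      mac              9
7       4     buy  android              7
4       3  logout      ios              6
6       0   click      win              3
pivot: rows=action, cols=device, sum(errors_plus_3):
device  android  ios  mac  win
action                        
buy           7   11    0    0
click        20    0   22    3
logout        0   22    0    0
view          0    0    9    0
So iloc[0]['ios'] = 11.

11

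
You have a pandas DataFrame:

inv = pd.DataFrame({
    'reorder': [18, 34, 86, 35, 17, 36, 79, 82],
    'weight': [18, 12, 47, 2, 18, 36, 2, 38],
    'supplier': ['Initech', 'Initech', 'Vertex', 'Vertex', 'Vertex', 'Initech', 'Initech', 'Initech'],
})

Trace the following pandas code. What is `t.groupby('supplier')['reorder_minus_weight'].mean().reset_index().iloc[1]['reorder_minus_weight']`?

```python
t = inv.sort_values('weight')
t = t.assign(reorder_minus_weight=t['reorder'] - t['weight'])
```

23.6666666667

sort by weight:
   reorder  weight supplier
3       35       2   Vertex
6       79       2  Initech
1       34      12  Initech
0       18      18  Initech
4       17      18   Vertex
5       36      36  Initech
7       82      38  Initech
2       86      47   Vertex
add column reorder_minus_weight = t['reorder'] - t['weight']:
   reorder  weight supplier  reorder_minus_weight
3       35       2   Vertex                    33
6       79       2  Initech                    77
1       34      12  Initech                    22
0       18      18  Initech                     0
4       17      18   Vertex                    -1
5       36      36  Initech                     0
7       82      38  Initech                    44
2       86      47   Vertex                    39
group by supplier, mean of reorder_minus_weight:
supplier
Initech    28.600000
Vertex     23.666667
Name: reorder_minus_weight, dtype: float64
reset_index():
  supplier  reorder_minus_weight
0  Initech             28.600000
1   Vertex             23.666667
Taking the value at position 1, column 'reorder_minus_weight' gives 23.6666666667.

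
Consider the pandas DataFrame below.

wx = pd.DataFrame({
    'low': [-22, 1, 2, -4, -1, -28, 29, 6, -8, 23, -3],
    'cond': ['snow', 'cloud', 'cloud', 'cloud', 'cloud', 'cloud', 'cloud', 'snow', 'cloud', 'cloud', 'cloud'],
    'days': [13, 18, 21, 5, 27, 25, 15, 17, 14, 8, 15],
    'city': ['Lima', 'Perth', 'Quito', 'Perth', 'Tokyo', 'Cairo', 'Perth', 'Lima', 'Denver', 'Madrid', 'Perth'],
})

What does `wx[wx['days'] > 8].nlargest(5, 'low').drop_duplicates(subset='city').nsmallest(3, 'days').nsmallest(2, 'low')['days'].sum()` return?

38

filter rows where days > 8:
    low   cond  days    city
0   -22   snow    13    Lima
1     1  cloud    18   Perth
2     2  cloud    21   Quito
4    -1  cloud    27   Tokyo
5   -28  cloud    25   Cairo
6    29  cloud    15   Perth
7     6   snow    17    Lima
8    -8  cloud    14  Denver
10   -3  cloud    15   Perth
take 5 rows with largest low:
   low   cond  days   city
6   29  cloud    15  Perth
7    6   snow    17   Lima
2    2  cloud    21  Quito
1    1  cloud    18  Perth
4   -1  cloud    27  Tokyo
drop duplicate city (keep=first):
   low   cond  days   city
6   29  cloud    15  Perth
7    6   snow    17   Lima
2    2  cloud    21  Quito
4   -1  cloud    27  Tokyo
take 3 rows with smallest days:
   low   cond  days   city
6   29  cloud    15  Perth
7    6   snow    17   Lima
2    2  cloud    21  Quito
take 2 rows with smallest low:
   low   cond  days   city
2    2  cloud    21  Quito
7    6   snow    17   Lima
Reading off the sum of column 'days', we get 38.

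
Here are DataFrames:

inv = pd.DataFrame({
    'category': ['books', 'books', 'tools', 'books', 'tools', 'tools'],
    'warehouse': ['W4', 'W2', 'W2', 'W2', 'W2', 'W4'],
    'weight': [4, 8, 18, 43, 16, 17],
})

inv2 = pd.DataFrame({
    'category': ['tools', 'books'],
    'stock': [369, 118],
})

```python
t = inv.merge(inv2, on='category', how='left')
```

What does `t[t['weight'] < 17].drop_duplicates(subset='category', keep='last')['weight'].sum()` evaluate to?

24

merge on 'category' (how='left') → 6 rows:
  category warehouse  weight  stock
0    books        W4       4    118
1    books        W2       8    118
2    tools        W2      18    369
3    books        W2      43    118
4    tools        W2      16    369
5    tools        W4      17    369
filter rows where weight < 17:
  category warehouse  weight  stock
0    books        W4       4    118
1    books        W2       8    118
4    tools        W2      16    369
drop duplicate category (keep=last):
  category warehouse  weight  stock
1    books        W2       8    118
4    tools        W2      16    369
Then the sum of column 'weight': 24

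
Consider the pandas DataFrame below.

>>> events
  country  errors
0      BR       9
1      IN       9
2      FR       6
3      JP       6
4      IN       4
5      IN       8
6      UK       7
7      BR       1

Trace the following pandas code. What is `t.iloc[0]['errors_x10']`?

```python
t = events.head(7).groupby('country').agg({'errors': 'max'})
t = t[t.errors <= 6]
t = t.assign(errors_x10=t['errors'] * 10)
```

take first 7 rows:
  country  errors
0      BR       9
1      IN       9
2      FR       6
3      JP       6
4      IN       4
5      IN       8
6      UK       7
group by country, max of errors:
         errors
country        
BR            9
FR            6
IN            9
JP            6
UK            7
filter rows where errors <= 6:
         errors
country        
FR            6
JP            6
add column errors_x10 = t['errors'] * 10:
         errors  errors_x10
country                    
FR            6          60
JP            6          60

60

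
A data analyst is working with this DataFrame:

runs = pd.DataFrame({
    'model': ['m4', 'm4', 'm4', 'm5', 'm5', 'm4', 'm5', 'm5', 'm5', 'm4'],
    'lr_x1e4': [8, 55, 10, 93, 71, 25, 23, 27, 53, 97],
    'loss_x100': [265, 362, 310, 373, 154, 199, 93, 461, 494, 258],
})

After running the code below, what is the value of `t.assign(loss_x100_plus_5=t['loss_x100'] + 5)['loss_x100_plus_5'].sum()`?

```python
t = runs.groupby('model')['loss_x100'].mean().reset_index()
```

603.8

group by model, mean of loss_x100:
model
m4    278.8
m5    315.0
Name: loss_x100, dtype: float64
reset_index():
  model  loss_x100
0    m4      278.8
1    m5      315.0
add column loss_x100_plus_5 = t['loss_x100'] + 5:
  model  loss_x100  loss_x100_plus_5
0    m4      278.8             283.8
1    m5      315.0             320.0
Taking the sum of column 'loss_x100_plus_5' gives 603.8.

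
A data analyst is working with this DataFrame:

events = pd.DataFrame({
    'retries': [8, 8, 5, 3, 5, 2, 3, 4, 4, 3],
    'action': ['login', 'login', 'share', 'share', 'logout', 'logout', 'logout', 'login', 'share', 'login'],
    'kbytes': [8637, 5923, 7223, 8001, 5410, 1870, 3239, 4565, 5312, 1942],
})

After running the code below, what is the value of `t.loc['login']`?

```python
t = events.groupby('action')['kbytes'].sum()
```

21067

group by action, sum of kbytes:
action
login     21067
logout    10519
share     20536
Name: kbytes, dtype: int64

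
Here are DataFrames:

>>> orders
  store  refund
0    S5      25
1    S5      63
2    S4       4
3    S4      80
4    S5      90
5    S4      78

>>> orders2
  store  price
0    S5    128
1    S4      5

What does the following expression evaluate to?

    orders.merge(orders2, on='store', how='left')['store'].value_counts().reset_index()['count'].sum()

6

merge on 'store' (how='left') → 6 rows:
  store  refund  price
0    S5      25    128
1    S5      63    128
2    S4       4      5
3    S4      80      5
4    S5      90    128
5    S4      78      5
value_counts of store:
store
S5    3
S4    3
Name: count, dtype: int64
reset_index():
  store  count
0    S5      3
1    S4      3
Reading off the sum of column 'count', we get 6.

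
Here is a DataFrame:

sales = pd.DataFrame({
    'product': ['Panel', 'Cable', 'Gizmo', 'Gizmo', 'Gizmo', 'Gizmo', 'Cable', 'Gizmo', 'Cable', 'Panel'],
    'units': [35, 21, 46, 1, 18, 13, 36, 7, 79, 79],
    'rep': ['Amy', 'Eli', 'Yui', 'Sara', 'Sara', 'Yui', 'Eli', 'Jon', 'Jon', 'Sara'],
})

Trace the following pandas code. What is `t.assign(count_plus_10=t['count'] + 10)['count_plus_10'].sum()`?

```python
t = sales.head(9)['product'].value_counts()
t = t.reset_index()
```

39

take first 9 rows:
  product  units   rep
0   Panel     35   Amy
1   Cable     21   Eli
2   Gizmo     46   Yui
3   Gizmo      1  Sara
4   Gizmo     18  Sara
5   Gizmo     13   Yui
6   Cable     36   Eli
7   Gizmo      7   Jon
8   Cable     79   Jon
value_counts of product:
product
Gizmo    5
Cable    3
Panel    1
Name: count, dtype: int64
reset_index():
  product  count
0   Gizmo      5
1   Cable      3
2   Panel      1
add column count_plus_10 = t['count'] + 10:
  product  count  count_plus_10
0   Gizmo      5             15
1   Cable      3             13
2   Panel      1             11
So sum() = 39.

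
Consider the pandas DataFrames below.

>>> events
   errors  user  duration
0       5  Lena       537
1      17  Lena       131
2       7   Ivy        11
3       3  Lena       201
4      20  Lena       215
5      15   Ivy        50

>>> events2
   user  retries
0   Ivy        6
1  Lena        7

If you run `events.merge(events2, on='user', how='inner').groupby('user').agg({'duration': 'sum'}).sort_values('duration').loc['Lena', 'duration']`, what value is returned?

1084

merge on 'user' (how='inner') → 6 rows:
   errors  user  duration  retries
0       5  Lena       537        7
1      17  Lena       131        7
2       7   Ivy        11        6
3       3  Lena       201        7
4      20  Lena       215        7
5      15   Ivy        50        6
group by user, sum of duration:
      duration
user          
Ivy         61
Lena      1084
sort by duration:
      duration
user          
Ivy         61
Lena      1084
The value at row 'Lena', column 'duration' is 1084.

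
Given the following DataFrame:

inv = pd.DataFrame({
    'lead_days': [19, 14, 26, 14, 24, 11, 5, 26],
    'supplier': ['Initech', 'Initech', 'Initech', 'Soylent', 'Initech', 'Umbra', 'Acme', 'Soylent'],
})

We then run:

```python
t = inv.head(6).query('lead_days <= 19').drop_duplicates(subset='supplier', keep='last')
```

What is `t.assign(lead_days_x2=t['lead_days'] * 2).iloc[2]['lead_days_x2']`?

22

take first 6 rows:
   lead_days supplier
0         19  Initech
1         14  Initech
2         26  Initech
3         14  Soylent
4         24  Initech
5         11    Umbra
filter rows where lead_days <= 19:
   lead_days supplier
0         19  Initech
1         14  Initech
3         14  Soylent
5         11    Umbra
drop duplicate supplier (keep=last):
   lead_days supplier
1         14  Initech
3         14  Soylent
5         11    Umbra
add column lead_days_x2 = t['lead_days'] * 2:
   lead_days supplier  lead_days_x2
1         14  Initech            28
3         14  Soylent            28
5         11    Umbra            22
value at position 2, column 'lead_days_x2' → 22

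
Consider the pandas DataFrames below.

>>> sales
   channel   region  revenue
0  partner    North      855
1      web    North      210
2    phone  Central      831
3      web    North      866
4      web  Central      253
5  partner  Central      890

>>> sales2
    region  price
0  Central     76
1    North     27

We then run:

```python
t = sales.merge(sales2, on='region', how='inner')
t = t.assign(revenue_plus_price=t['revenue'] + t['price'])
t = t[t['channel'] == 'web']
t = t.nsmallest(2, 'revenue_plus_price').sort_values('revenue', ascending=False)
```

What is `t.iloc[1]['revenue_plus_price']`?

237

merge on 'region' (how='inner') → 6 rows:
   channel   region  revenue  price
0  partner    North      855     27
1      web    North      210     27
2    phone  Central      831     76
3      web    North      866     27
4      web  Central      253     76
5  partner  Central      890     76
add column revenue_plus_price = t['revenue'] + t['price']:
   channel   region  revenue  price  revenue_plus_price
0  partner    North      855     27                 882
1      web    North      210     27                 237
2    phone  Central      831     76                 907
3      web    North      866     27                 893
4      web  Central      253     76                 329
5  partner  Central      890     76                 966
filter rows where channel == 'web':
  channel   region  revenue  price  revenue_plus_price
1     web    North      210     27                 237
3     web    North      866     27                 893
4     web  Central      253     76                 329
take 2 rows with smallest revenue_plus_price:
  channel   region  revenue  price  revenue_plus_price
1     web    North      210     27                 237
4     web  Central      253     76                 329
sort by revenue descending:
  channel   region  revenue  price  revenue_plus_price
4     web  Central      253     76                 329
1     web    North      210     27                 237
Finally, value at position 1, column 'revenue_plus_price' = 237.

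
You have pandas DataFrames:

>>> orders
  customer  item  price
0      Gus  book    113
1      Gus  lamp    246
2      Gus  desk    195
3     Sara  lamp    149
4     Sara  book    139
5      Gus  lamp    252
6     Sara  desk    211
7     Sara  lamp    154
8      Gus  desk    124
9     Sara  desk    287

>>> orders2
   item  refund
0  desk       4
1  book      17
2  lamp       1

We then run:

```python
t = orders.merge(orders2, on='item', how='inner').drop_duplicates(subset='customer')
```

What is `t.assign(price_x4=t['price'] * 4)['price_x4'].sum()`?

1048

merge on 'item' (how='inner') → 10 rows:
  customer  item  price  refund
0      Gus  book    113      17
1      Gus  lamp    246       1
2      Gus  desk    195       4
3     Sara  lamp    149       1
4     Sara  book    139      17
5      Gus  lamp    252       1
6     Sara  desk    211       4
7     Sara  lamp    154       1
8      Gus  desk    124       4
9     Sara  desk    287       4
drop duplicate customer (keep=first):
  customer  item  price  refund
0      Gus  book    113      17
3     Sara  lamp    149       1
add column price_x4 = t['price'] * 4:
  customer  item  price  refund  price_x4
0      Gus  book    113      17       452
3     Sara  lamp    149       1       596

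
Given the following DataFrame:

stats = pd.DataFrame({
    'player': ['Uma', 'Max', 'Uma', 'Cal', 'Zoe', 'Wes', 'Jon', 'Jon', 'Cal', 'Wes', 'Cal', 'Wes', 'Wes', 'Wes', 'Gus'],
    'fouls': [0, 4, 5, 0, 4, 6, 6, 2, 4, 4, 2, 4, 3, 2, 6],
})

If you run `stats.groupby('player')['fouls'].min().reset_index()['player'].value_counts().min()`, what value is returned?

group by player, min of fouls:
player
Cal    0
Gus    6
Jon    2
Max    4
Uma    0
Wes    2
Zoe    4
Name: fouls, dtype: int64
reset_index():
  player  fouls
0    Cal      0
1    Gus      6
2    Jon      2
3    Max      4
4    Uma      0
5    Wes      2
6    Zoe      4
value_counts of player:
player
Cal    1
Gus    1
Jon    1
Max    1
Uma    1
Wes    1
Zoe    1
Name: count, dtype: int64
So min() = 1.

1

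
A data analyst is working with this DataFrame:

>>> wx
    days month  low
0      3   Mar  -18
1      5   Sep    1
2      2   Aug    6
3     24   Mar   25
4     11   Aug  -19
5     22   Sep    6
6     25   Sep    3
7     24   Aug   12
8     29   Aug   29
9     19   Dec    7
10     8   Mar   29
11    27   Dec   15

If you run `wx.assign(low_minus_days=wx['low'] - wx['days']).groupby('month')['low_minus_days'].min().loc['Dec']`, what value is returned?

add column low_minus_days = wx['low'] - wx['days']:
    days month  low  low_minus_days
0      3   Mar  -18             -21
1      5   Sep    1              -4
2      2   Aug    6               4
3     24   Mar   25               1
4     11   Aug  -19             -30
5     22   Sep    6             -16
6     25   Sep    3             -22
7     24   Aug   12             -12
8     29   Aug   29               0
9     19   Dec    7             -12
10     8   Mar   29              21
11    27   Dec   15             -12
group by month, min of low_minus_days:
month
Aug   -30
Dec   -12
Mar   -21
Sep   -22
Name: low_minus_days, dtype: int64
So loc['Dec'] = -12.

-12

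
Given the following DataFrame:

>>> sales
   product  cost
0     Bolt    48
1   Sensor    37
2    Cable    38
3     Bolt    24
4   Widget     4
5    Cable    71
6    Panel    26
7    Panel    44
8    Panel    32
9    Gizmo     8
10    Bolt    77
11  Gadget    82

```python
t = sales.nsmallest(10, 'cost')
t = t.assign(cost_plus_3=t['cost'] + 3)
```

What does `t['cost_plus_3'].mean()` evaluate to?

36.2

take 10 rows with smallest cost:
  product  cost
4  Widget     4
9   Gizmo     8
3    Bolt    24
6   Panel    26
8   Panel    32
1  Sensor    37
2   Cable    38
7   Panel    44
0    Bolt    48
5   Cable    71
add column cost_plus_3 = t['cost'] + 3:
  product  cost  cost_plus_3
4  Widget     4            7
9   Gizmo     8           11
3    Bolt    24           27
6   Panel    26           29
8   Panel    32           35
1  Sensor    37           40
2   Cable    38           41
7   Panel    44           47
0    Bolt    48           51
5   Cable    71           74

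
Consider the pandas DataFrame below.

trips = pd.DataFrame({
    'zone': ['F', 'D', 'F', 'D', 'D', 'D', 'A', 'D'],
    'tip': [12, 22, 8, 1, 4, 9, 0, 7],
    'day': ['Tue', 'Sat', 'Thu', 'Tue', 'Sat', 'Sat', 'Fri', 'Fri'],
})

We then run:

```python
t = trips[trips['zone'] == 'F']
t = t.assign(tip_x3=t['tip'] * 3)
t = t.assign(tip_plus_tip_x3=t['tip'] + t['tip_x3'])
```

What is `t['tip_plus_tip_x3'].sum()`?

80

filter rows where zone == 'F':
  zone  tip  day
0    F   12  Tue
2    F    8  Thu
add column tip_x3 = t['tip'] * 3:
  zone  tip  day  tip_x3
0    F   12  Tue      36
2    F    8  Thu      24
add column tip_plus_tip_x3 = t['tip'] + t['tip_x3']:
  zone  tip  day  tip_x3  tip_plus_tip_x3
0    F   12  Tue      36               48
2    F    8  Thu      24               32
sum of column 'tip_plus_tip_x3' → 80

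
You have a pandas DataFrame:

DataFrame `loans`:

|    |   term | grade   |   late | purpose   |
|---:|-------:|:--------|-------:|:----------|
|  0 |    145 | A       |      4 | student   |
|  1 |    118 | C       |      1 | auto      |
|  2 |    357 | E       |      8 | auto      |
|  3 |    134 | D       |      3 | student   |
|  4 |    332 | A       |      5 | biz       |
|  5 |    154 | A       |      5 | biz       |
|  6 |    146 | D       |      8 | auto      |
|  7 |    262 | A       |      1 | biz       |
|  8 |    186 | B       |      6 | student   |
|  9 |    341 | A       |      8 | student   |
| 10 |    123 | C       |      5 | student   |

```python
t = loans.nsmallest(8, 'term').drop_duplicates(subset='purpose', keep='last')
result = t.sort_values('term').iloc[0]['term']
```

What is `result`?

take 8 rows with smallest term:
    term grade  late  purpose
1    118     C     1     auto
10   123     C     5  student
3    134     D     3  student
0    145     A     4  student
6    146     D     8     auto
5    154     A     5      biz
8    186     B     6  student
7    262     A     1      biz
drop duplicate purpose (keep=last):
   term grade  late  purpose
6   146     D     8     auto
8   186     B     6  student
7   262     A     1      biz
sort by term:
   term grade  late  purpose
6   146     D     8     auto
8   186     B     6  student
7   262     A     1      biz

146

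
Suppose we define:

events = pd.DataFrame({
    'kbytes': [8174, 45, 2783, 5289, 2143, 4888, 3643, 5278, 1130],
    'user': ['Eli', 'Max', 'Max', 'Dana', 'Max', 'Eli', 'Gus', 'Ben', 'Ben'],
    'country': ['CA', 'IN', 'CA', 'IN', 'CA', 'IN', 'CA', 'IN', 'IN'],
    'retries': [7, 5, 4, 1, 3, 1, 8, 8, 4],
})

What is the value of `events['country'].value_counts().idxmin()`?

CA

value_counts of country:
country
IN    5
CA    4
Name: count, dtype: int64
Taking the label with the smallest value gives CA.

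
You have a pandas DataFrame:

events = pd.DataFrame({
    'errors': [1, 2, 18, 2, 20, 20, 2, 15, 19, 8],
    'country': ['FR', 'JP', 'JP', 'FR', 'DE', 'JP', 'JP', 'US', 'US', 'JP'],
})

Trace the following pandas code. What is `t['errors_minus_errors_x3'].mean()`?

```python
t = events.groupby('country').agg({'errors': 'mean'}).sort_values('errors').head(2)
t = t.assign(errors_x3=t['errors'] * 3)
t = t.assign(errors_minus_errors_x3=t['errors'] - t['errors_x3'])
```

-11.5

group by country, mean of errors:
         errors
country        
DE         20.0
FR          1.5
JP         10.0
US         17.0
sort by errors:
         errors
country        
FR          1.5
JP         10.0
US         17.0
DE         20.0
take first 2 rows:
         errors
country        
FR          1.5
JP         10.0
add column errors_x3 = t['errors'] * 3:
         errors  errors_x3
country                   
FR          1.5        4.5
JP         10.0       30.0
add column errors_minus_errors_x3 = t['errors'] - t['errors_x3']:
         errors  errors_x3  errors_minus_errors_x3
country                                           
FR          1.5        4.5                    -3.0
JP         10.0       30.0                   -20.0
So mean() = -11.5.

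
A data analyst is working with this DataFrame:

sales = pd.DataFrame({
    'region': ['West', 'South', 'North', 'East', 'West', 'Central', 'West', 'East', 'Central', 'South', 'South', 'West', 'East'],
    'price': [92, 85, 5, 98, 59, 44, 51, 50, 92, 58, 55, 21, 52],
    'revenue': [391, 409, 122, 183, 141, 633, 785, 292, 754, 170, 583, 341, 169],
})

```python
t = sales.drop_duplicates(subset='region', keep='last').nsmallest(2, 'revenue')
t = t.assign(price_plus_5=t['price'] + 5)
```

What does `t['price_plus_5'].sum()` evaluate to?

67

drop duplicate region (keep=last):
     region  price  revenue
2     North      5      122
8   Central     92      754
10    South     55      583
11     West     21      341
12     East     52      169
take 2 rows with smallest revenue:
   region  price  revenue
2   North      5      122
12   East     52      169
add column price_plus_5 = t['price'] + 5:
   region  price  revenue  price_plus_5
2   North      5      122            10
12   East     52      169            57
Finally, sum of column 'price_plus_5' = 67.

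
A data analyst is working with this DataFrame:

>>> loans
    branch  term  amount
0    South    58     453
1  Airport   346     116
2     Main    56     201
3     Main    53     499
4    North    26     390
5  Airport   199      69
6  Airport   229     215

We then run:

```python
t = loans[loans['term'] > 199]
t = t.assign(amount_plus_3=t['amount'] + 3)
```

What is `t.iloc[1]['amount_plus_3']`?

218

filter rows where term > 199:
    branch  term  amount
1  Airport   346     116
6  Airport   229     215
add column amount_plus_3 = t['amount'] + 3:
    branch  term  amount  amount_plus_3
1  Airport   346     116            119
6  Airport   229     215            218
Reading off the value at position 1, column 'amount_plus_3', we get 218.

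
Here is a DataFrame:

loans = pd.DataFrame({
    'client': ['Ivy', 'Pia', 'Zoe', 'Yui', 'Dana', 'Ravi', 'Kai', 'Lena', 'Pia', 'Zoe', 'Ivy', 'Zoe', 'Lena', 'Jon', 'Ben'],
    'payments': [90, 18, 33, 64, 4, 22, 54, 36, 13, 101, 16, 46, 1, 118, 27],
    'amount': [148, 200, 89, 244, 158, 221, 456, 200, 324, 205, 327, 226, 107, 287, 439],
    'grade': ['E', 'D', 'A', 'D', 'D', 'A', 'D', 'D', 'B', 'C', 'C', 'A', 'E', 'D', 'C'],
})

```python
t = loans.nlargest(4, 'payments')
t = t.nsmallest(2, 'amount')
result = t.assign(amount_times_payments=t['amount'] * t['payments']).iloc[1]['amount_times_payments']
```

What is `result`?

take 4 rows with largest payments:
   client  payments  amount grade
13    Jon       118     287     D
9     Zoe       101     205     C
0     Ivy        90     148     E
3     Yui        64     244     D
take 2 rows with smallest amount:
  client  payments  amount grade
0    Ivy        90     148     E
9    Zoe       101     205     C
add column amount_times_payments = t['amount'] * t['payments']:
  client  payments  amount grade  amount_times_payments
0    Ivy        90     148     E                  13320
9    Zoe       101     205     C                  20705

20705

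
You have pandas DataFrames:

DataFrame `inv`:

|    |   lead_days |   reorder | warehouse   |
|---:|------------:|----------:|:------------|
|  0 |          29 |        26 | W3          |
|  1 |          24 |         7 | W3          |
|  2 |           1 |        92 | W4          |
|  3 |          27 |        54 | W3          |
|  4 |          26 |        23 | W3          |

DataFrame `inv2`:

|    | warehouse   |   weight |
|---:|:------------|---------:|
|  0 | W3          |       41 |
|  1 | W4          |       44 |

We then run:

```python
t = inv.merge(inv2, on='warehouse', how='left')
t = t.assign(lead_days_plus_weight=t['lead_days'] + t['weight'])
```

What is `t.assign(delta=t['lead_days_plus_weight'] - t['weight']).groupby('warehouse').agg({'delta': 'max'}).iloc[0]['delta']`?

merge on 'warehouse' (how='left') → 5 rows:
   lead_days  reorder warehouse  weight
0         29       26        W3      41
1         24        7        W3      41
2          1       92        W4      44
3         27       54        W3      41
4         26       23        W3      41
add column lead_days_plus_weight = t['lead_days'] + t['weight']:
   lead_days  reorder warehouse  weight  lead_days_plus_weight
0         29       26        W3      41                     70
1         24        7        W3      41                     65
2          1       92        W4      44                     45
3         27       54        W3      41                     68
4         26       23        W3      41                     67
add column delta = t['lead_days_plus_weight'] - t['weight']:
   lead_days  reorder warehouse  weight  lead_days_plus_weight  delta
0         29       26        W3      41                     70     29
1         24        7        W3      41                     65     24
2          1       92        W4      44                     45      1
3         27       54        W3      41                     68     27
4         26       23        W3      41                     67     26
group by warehouse, max of delta:
           delta
warehouse       
W3            29
W4             1
Finally, value at position 0, column 'delta' = 29.

29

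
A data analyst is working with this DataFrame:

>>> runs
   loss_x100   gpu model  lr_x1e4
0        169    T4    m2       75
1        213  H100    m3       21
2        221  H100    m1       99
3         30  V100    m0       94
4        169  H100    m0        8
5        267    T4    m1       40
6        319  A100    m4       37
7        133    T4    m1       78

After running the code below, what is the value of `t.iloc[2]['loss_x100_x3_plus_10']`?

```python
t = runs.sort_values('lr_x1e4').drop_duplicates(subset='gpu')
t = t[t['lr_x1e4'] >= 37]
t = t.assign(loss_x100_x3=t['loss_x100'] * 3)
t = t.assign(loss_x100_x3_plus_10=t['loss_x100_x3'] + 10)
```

sort by lr_x1e4:
   loss_x100   gpu model  lr_x1e4
4        169  H100    m0        8
1        213  H100    m3       21
6        319  A100    m4       37
5        267    T4    m1       40
0        169    T4    m2       75
7        133    T4    m1       78
3         30  V100    m0       94
2        221  H100    m1       99
drop duplicate gpu (keep=first):
   loss_x100   gpu model  lr_x1e4
4        169  H100    m0        8
6        319  A100    m4       37
5        267    T4    m1       40
3         30  V100    m0       94
filter rows where lr_x1e4 >= 37:
   loss_x100   gpu model  lr_x1e4
6        319  A100    m4       37
5        267    T4    m1       40
3         30  V100    m0       94
add column loss_x100_x3 = t['loss_x100'] * 3:
   loss_x100   gpu model  lr_x1e4  loss_x100_x3
6        319  A100    m4       37           957
5        267    T4    m1       40           801
3         30  V100    m0       94            90
add column loss_x100_x3_plus_10 = t['loss_x100_x3'] + 10:
   loss_x100   gpu model  lr_x1e4  loss_x100_x3  loss_x100_x3_plus_10
6        319  A100    m4       37           957                   967
5        267    T4    m1       40           801                   811
3         30  V100    m0       94            90                   100
Finally, value at position 2, column 'loss_x100_x3_plus_10' = 100.

100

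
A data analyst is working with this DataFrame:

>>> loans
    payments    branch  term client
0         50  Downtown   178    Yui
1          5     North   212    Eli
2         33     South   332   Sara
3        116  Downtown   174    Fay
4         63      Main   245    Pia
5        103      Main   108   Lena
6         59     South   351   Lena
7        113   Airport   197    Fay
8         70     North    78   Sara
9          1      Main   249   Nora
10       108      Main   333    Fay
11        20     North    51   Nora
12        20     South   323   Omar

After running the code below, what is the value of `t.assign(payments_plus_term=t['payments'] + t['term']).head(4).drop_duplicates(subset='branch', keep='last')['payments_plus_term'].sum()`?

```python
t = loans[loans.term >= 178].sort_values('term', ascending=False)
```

784

filter rows where term >= 178:
    payments    branch  term client
0         50  Downtown   178    Yui
1          5     North   212    Eli
2         33     South   332   Sara
4         63      Main   245    Pia
6         59     South   351   Lena
7        113   Airport   197    Fay
9          1      Main   249   Nora
10       108      Main   333    Fay
12        20     South   323   Omar
sort by term descending:
    payments    branch  term client
6         59     South   351   Lena
10       108      Main   333    Fay
2         33     South   332   Sara
12        20     South   323   Omar
9          1      Main   249   Nora
4         63      Main   245    Pia
1          5     North   212    Eli
7        113   Airport   197    Fay
0         50  Downtown   178    Yui
add column payments_plus_term = t['payments'] + t['term']:
    payments    branch  term client  payments_plus_term
6         59     South   351   Lena                 410
10       108      Main   333    Fay                 441
2         33     South   332   Sara                 365
12        20     South   323   Omar                 343
9          1      Main   249   Nora                 250
4         63      Main   245    Pia                 308
1          5     North   212    Eli                 217
7        113   Airport   197    Fay                 310
0         50  Downtown   178    Yui                 228
take first 4 rows:
    payments branch  term client  payments_plus_term
6         59  South   351   Lena                 410
10       108   Main   333    Fay                 441
2         33  South   332   Sara                 365
12        20  South   323   Omar                 343
drop duplicate branch (keep=last):
    payments branch  term client  payments_plus_term
10       108   Main   333    Fay                 441
12        20  South   323   Omar                 343
The sum of column 'payments_plus_term' is 784.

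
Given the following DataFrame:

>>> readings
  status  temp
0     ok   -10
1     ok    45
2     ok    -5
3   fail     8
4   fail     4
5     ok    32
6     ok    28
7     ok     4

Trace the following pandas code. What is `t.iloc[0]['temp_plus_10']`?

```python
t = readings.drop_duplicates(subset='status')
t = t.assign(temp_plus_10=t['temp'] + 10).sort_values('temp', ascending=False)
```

18

drop duplicate status (keep=first):
  status  temp
0     ok   -10
3   fail     8
add column temp_plus_10 = t['temp'] + 10:
  status  temp  temp_plus_10
0     ok   -10             0
3   fail     8            18
sort by temp descending:
  status  temp  temp_plus_10
3   fail     8            18
0     ok   -10             0
Hence 18.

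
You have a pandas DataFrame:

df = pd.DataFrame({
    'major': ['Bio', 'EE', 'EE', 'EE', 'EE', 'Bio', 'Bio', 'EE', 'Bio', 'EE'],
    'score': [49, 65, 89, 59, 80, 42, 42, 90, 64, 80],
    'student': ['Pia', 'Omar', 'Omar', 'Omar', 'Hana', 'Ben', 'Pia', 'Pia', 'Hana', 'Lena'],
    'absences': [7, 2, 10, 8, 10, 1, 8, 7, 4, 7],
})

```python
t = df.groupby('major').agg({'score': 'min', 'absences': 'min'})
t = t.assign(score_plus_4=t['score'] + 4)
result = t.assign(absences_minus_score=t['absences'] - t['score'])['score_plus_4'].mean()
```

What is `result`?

group by major: min(score), min(absences):
       score  absences
major                 
Bio       42         1
EE        59         2
add column score_plus_4 = t['score'] + 4:
       score  absences  score_plus_4
major                               
Bio       42         1            46
EE        59         2            63
add column absences_minus_score = t['absences'] - t['score']:
       score  absences  score_plus_4  absences_minus_score
major                                                     
Bio       42         1            46                   -41
EE        59         2            63                   -57

54.5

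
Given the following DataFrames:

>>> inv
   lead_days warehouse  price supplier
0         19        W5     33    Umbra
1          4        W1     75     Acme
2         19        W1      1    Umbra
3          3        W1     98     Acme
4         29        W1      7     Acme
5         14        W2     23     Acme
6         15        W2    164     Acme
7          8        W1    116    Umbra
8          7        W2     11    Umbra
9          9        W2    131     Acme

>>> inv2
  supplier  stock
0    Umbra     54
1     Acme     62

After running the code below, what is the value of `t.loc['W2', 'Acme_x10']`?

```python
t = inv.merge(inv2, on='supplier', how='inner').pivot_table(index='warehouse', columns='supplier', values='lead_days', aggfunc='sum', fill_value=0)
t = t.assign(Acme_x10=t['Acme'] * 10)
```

380

merge on 'supplier' (how='inner') → 10 rows:
   lead_days warehouse  price supplier  stock
0         19        W5     33    Umbra     54
1          4        W1     75     Acme     62
2         19        W1      1    Umbra     54
3          3        W1     98     Acme     62
4         29        W1      7     Acme     62
5         14        W2     23     Acme     62
6         15        W2    164     Acme     62
7          8        W1    116    Umbra     54
8          7        W2     11    Umbra     54
9          9        W2    131     Acme     62
pivot: rows=warehouse, cols=supplier, sum(lead_days):
supplier   Acme  Umbra
warehouse             
W1           36     27
W2           38      7
W5            0     19
add column Acme_x10 = t['Acme'] * 10:
supplier   Acme  Umbra  Acme_x10
warehouse                       
W1           36     27       360
W2           38      7       380
W5            0     19         0
value at row 'W2', column 'Acme_x10' → 380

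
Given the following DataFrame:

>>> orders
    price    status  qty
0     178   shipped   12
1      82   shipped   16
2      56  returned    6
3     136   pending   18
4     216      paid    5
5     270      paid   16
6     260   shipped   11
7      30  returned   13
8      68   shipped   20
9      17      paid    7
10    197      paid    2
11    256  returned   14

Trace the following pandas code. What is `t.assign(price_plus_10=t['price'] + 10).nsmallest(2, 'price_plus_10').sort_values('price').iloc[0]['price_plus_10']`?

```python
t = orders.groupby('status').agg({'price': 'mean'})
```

124.0

group by status, mean of price:
          price
status         
paid      175.0
pending   136.0
returned  114.0
shipped   147.0
add column price_plus_10 = t['price'] + 10:
          price  price_plus_10
status                        
paid      175.0          185.0
pending   136.0          146.0
returned  114.0          124.0
shipped   147.0          157.0
take 2 rows with smallest price_plus_10:
          price  price_plus_10
status                        
returned  114.0          124.0
pending   136.0          146.0
sort by price:
          price  price_plus_10
status                        
returned  114.0          124.0
pending   136.0          146.0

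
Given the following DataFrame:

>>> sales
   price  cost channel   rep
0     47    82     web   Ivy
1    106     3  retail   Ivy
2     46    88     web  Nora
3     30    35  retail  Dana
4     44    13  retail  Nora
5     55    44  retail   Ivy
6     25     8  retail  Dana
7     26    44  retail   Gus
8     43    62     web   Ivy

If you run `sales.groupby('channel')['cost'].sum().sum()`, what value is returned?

379

group by channel, sum of cost:
channel
retail    147
web       232
Name: cost, dtype: int64
Taking the sum of the resulting series gives 379.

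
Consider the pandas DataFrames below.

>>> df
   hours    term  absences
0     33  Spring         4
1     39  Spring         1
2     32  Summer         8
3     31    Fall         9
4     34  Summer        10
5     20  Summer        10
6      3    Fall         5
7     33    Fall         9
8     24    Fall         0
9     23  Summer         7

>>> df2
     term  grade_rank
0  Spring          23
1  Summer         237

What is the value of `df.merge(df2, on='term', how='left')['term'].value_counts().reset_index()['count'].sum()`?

merge on 'term' (how='left') → 10 rows:
   hours    term  absences  grade_rank
0     33  Spring         4        23.0
1     39  Spring         1        23.0
2     32  Summer         8       237.0
3     31    Fall         9         NaN
4     34  Summer        10       237.0
5     20  Summer        10       237.0
6      3    Fall         5         NaN
7     33    Fall         9         NaN
8     24    Fall         0         NaN
9     23  Summer         7       237.0
value_counts of term:
term
Summer    4
Fall      4
Spring    2
Name: count, dtype: int64
reset_index():
     term  count
0  Summer      4
1    Fall      4
2  Spring      2
So sum() = 10.

10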